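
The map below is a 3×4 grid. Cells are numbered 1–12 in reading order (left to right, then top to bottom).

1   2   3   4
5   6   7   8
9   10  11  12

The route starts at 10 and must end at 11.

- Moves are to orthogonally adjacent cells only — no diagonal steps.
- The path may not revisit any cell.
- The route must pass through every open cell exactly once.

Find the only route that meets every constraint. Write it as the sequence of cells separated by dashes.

Need to visit all 12 open cells exactly once, starting at 10 and ending at 11.
Cell 12 has only two open neighbours (8 and 11), so the path must pass straight through it: one of those is the cell it's entered from and the other is where it exits.
Route from 10: left 1 to 9, up 2 to 1, right 1 to 2, down 1 to 6, right 1 to 7, up 1 to 3, right 1 to 4, down 2 to 12, left 1 to 11 — 11 moves in all.
Check: all 12 open cells covered.

10 - 9 - 5 - 1 - 2 - 6 - 7 - 3 - 4 - 8 - 12 - 11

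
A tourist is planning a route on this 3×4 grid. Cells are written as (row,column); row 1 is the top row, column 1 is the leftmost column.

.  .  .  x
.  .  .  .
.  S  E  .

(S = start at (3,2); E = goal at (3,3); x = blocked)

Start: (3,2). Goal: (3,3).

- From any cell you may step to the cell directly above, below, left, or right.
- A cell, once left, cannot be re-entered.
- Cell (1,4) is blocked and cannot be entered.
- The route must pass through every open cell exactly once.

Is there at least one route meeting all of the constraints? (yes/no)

no

Colour the cells like a checkerboard: each orthogonal step flips colour, so a Hamiltonian route alternates colours. Here there are 6 cells of one colour and 5 of the other, with start on the opposite colour to the goal — the counts and endpoints can't be arranged into an alternating sequence of length 11, so no Hamiltonian route exists.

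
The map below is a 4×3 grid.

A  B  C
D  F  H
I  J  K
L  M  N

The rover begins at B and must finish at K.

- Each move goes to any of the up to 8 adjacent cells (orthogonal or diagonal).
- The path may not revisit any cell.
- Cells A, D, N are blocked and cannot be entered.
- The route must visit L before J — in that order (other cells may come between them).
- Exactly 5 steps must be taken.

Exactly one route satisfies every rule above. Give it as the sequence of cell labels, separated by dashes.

The waypoints must appear in the order L, J, with no cell reused.
Route from B: down to F, down-left to I, down to L, up-right to J, right to K — 5 moves in all.
Check: order respected (L at step 3, J at step 4); 5 moves as required.

B - F - I - L - J - K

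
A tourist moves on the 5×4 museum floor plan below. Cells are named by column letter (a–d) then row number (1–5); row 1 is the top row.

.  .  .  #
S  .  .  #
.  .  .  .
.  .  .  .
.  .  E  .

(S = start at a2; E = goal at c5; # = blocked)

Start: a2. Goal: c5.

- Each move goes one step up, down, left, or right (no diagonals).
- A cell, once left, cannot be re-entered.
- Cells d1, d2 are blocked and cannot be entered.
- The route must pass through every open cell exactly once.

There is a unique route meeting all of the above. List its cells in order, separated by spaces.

Need to visit all 18 open cells exactly once, starting at a2 and ending at c5.
Cell a1 has only two open neighbours (a2 and b1), so the path must pass straight through it: one of those is the cell it's entered from and the other is where it exits.
Route from a2: up to a1, 2× right (reaching c1), down to c2, left to b2, down to b3, left to a3, 2× down (reaching a5), right to b5, up to b4, right to c4, up to c3, right to d3, 2× down (reaching d5), left to c5 — 17 moves in all.
Check: all 18 open cells covered.

a2 a1 b1 c1 c2 b2 b3 a3 a4 a5 b5 b4 c4 c3 d3 d4 d5 c5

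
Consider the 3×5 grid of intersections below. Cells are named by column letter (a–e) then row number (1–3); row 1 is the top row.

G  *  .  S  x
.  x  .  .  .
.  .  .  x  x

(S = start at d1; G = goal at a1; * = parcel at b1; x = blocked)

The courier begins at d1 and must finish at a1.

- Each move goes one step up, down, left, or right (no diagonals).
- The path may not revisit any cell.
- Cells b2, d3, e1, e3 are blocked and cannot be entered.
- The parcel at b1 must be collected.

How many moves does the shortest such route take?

Any route passes through b1 somewhere between d1 and a1. Summing Manhattan distances along the two legs (d1 → b1 → a1) gives a lower bound of 2 + 1 = 3 moves.
A route of 3 moves achieves this: d1 → c1 → b1 → a1.
Since 3 matches the lower bound, it is optimal.

3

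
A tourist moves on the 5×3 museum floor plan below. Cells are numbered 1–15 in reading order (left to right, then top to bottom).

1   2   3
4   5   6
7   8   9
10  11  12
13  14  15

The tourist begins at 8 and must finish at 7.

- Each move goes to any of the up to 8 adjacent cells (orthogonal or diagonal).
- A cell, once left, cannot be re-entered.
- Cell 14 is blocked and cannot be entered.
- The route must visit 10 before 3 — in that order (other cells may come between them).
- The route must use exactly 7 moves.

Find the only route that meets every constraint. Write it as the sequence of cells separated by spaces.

The waypoints must appear in the order 10, 3, with no cell reused.
Route from 8: down-left 1 to 10, right 1 to 11, up-right 1 to 9, up 2 to 3, down-left 2 to 7 — 7 moves in all.
Check: order respected (10 at step 1, 3 at step 5); 7 moves as required.

8 10 11 9 6 3 5 7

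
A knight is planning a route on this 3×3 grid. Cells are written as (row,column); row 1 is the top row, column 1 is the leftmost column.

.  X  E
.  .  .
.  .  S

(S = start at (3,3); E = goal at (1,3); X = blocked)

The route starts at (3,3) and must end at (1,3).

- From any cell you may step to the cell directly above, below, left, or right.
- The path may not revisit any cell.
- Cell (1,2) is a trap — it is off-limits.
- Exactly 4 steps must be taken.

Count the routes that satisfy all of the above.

1

Need simple routes of exactly 4 moves from (3,3) to (1,3) (Manhattan distance 2, so 1 moves are spent on a detour and 1 undoing it).
Enumerating: (3,3) (3,2) (2,2) (2,3) (1,3).
That gives 1 route.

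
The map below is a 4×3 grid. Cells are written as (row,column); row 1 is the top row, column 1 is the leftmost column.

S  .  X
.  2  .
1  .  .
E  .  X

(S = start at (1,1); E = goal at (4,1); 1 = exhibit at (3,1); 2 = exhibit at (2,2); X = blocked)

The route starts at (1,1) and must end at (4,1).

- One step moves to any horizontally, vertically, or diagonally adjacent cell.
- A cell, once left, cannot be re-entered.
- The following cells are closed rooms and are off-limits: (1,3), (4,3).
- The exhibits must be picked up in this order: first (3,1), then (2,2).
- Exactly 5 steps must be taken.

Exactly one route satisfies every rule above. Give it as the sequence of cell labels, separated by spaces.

The waypoints must appear in the order (3,1), (2,2), with no cell reused.
Route from (1,1): down 2 to (3,1), up-right 1 to (2,2), down 1 to (3,2), down-left 1 to (4,1) — 5 moves in all.
Check: order respected (1 at step 2, 2 at step 3); 5 moves as required.

(1,1) (2,1) (3,1) (2,2) (3,2) (4,1)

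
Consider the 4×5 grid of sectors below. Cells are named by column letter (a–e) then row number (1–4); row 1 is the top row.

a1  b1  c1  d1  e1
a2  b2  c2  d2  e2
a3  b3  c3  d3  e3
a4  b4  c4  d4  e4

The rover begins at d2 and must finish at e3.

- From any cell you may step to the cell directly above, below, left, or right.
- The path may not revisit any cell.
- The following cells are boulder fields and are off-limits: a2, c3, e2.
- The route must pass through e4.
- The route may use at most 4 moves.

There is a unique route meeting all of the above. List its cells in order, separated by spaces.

Any route must reach e4 and still end at e3 within 4 moves, so the order of the required stops is forced.
Route from d2: 2× down (reaching d4), right to e4, up to e3 — 4 moves in all.
Check: all required cells visited; 4 ≤ 4 moves.

d2 d3 d4 e4 e3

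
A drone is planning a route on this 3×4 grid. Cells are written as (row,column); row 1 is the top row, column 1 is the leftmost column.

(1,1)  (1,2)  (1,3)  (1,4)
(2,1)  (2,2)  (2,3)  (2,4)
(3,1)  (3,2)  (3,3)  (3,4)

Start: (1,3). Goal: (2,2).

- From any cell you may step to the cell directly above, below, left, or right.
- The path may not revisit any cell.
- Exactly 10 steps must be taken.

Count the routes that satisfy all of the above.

4

Need simple routes of exactly 10 moves from (1,3) to (2,2) (Manhattan distance 2, so 4 moves are spent on a detour and 4 undoing it).
Enumerating: (1,3) (2,3) (2,4) (3,4) (3,3) (3,2) (3,1) (2,1) (1,1) (1,2) (2,2) | (1,3) (1,2) (1,1) (2,1) (3,1) (3,2) (3,3) (3,4) (2,4) (2,3) (2,2) | (1,3) (1,4) (2,4) (3,4) (3,3) (3,2) (3,1) (2,1) (1,1) (1,2) (2,2) | (1,3) (1,4) (2,4) (2,3) (3,3) (3,2) (3,1) (2,1) (1,1) (1,2) (2,2).
That gives 4 routes.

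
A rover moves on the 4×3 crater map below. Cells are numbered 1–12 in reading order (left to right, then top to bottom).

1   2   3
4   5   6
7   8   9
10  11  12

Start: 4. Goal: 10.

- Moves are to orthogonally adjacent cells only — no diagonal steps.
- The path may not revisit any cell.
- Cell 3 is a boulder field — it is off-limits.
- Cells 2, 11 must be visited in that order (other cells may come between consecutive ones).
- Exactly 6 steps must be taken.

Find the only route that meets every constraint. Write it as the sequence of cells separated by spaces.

The waypoints must appear in the order 2, 11, with no cell reused.
Route from 4: up to 1, right to 2, 3× down (reaching 11), left to 10 — 6 moves in all.
Check: order respected (2 at step 2, 11 at step 5); 6 moves as required.

4 1 2 5 8 11 10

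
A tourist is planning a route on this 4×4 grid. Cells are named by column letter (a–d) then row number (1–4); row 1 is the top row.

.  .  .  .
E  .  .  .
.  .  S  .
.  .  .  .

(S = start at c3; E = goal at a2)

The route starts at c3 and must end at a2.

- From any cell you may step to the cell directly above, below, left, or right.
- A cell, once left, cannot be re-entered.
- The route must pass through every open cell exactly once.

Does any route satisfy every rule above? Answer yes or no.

yes

One route that works: c3 → c2 → c1 → d1 → d2 → d3 → d4 → c4 → b4 → a4 → a3 → b3 → b2 → b1 → a1 → a2.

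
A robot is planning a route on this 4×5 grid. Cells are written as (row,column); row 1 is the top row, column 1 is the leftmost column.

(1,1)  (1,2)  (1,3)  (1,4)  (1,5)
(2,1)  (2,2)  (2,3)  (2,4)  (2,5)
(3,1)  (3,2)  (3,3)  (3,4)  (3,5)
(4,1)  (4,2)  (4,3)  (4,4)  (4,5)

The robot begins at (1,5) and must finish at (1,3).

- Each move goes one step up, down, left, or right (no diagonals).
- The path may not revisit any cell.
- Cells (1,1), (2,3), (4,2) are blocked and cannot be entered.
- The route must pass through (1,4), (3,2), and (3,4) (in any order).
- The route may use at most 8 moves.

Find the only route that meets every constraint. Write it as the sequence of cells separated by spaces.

(1,5) (1,4) (2,4) (3,4) (3,3) (3,2) (2,2) (1,2) (1,3)

The 8-move cap with required stops at (1,4), (3,2), (3,4) leaves no slack for detours.
Route from (1,5): left 1 to (1,4), down 2 to (3,4), left 2 to (3,2), up 2 to (1,2), right 1 to (1,3) — 8 moves in all.
Check: all required cells visited; 8 ≤ 8 moves.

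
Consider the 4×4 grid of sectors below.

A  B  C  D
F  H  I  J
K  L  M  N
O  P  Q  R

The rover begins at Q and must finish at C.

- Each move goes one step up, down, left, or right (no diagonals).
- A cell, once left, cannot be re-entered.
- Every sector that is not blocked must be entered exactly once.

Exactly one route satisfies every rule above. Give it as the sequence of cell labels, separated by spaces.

Q R N M L P O K F A B H I J D C

Need to visit all 16 open cells exactly once, starting at Q and ending at C.
Route from Q: right to R, up to N, 2× left (reaching L), down to P, left to O, 3× up (reaching A), right to B, down to H, 2× right (reaching J), up to D, left to C — 15 moves in all.
Check: all 16 open cells covered.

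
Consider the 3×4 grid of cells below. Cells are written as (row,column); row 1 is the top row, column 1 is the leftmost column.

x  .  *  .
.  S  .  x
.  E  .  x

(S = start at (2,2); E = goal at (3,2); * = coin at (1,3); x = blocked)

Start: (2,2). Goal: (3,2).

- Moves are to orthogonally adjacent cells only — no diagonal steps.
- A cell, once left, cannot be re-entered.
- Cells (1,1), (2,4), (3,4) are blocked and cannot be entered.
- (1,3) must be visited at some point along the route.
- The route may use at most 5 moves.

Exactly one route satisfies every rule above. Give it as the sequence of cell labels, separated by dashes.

Any route must reach (1,3) and still end at (3,2) within 5 moves, so the order of the required stops is forced.
Route from (2,2): up 1 to (1,2), right 1 to (1,3), down 2 to (3,3), left 1 to (3,2) — 5 moves in all.
Check: all required cells visited; 5 ≤ 5 moves.

(2,2) - (1,2) - (1,3) - (2,3) - (3,3) - (3,2)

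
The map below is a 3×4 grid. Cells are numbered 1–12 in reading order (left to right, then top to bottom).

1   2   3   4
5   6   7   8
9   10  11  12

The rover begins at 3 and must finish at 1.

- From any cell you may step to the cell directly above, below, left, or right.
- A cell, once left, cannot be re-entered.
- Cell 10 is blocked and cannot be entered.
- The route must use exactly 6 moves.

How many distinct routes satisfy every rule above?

2

Need simple routes of exactly 6 moves from 3 to 1 (Manhattan distance 2, so 2 moves are spent on a detour and 2 undoing it).
Enumerating: 3 4 8 7 6 2 1 | 3 4 8 7 6 5 1.
That gives 2 routes.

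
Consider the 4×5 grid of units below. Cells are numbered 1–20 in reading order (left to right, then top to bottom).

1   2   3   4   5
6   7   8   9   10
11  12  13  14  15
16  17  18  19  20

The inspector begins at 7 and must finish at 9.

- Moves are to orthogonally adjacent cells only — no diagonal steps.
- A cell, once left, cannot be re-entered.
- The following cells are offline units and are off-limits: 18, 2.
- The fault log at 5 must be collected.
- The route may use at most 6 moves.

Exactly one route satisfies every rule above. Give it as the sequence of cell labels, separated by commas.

7, 8, 3, 4, 5, 10, 9

The 6-move cap with required stops at 5 leaves no slack for detours.
Route from 7: right 1 to 8, up 1 to 3, right 2 to 5, down 1 to 10, left 1 to 9 — 6 moves in all.
Check: all required cells visited; 6 ≤ 6 moves.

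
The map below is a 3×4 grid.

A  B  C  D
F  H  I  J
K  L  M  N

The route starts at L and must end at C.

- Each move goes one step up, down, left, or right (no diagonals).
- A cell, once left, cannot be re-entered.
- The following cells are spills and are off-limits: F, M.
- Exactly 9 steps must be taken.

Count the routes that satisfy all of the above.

0

Need simple routes of exactly 9 moves from L to C (Manhattan distance 3, so 3 moves are spent on a detour and 3 undoing it).
No route satisfies every constraint, so the count is 0.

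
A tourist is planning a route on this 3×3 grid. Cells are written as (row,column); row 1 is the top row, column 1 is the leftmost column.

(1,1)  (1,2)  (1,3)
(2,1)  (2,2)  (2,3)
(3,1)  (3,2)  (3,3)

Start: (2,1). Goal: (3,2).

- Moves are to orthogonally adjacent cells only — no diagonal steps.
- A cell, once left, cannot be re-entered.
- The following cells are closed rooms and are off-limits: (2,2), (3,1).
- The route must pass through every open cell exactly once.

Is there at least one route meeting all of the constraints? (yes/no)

yes

One route that works: (2,1) → (1,1) → (1,2) → (1,3) → (2,3) → (3,3) → (3,2).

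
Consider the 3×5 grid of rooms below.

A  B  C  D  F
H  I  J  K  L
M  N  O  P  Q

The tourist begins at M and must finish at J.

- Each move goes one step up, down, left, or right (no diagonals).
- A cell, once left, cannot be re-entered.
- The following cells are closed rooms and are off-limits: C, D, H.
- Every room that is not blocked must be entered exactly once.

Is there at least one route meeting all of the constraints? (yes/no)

no

Cell A has only one open neighbour but is neither the start nor the goal, so a Hamiltonian route would have to both enter and leave it through the same neighbour — impossible without revisiting.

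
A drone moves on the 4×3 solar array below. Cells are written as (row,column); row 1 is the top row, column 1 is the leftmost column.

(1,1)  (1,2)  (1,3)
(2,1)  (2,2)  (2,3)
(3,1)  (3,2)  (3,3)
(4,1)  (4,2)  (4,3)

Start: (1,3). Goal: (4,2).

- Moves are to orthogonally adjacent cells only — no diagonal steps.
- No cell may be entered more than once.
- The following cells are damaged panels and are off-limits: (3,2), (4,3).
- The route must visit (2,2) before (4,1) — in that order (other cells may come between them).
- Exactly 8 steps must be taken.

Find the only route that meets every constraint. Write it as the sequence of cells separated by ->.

The waypoints must appear in the order (2,2), (4,1), with no cell reused.
Route from (1,3): down 1 to (2,3), left 1 to (2,2), up 1 to (1,2), left 1 to (1,1), down 3 to (4,1), right 1 to (4,2) — 8 moves in all.
Check: order respected ((2,2) at step 2, (4,1) at step 7); 8 moves as required.

(1,3) -> (2,3) -> (2,2) -> (1,2) -> (1,1) -> (2,1) -> (3,1) -> (4,1) -> (4,2)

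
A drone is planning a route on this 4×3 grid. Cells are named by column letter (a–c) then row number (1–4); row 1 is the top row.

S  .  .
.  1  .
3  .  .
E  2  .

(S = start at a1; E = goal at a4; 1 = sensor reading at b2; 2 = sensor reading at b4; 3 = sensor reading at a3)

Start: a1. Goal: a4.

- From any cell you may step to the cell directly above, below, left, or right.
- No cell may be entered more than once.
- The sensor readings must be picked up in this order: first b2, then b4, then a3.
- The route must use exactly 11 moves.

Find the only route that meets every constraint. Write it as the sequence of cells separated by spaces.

The waypoints must appear in the order b2, b4, a3, with no cell reused.
Route from a1: down 1 to a2, right 1 to b2, up 1 to b1, right 1 to c1, down 3 to c4, left 1 to b4, up 1 to b3, left 1 to a3, down 1 to a4 — 11 moves in all.
Check: order respected (1 at step 2, 2 at step 8, 3 at step 10); 11 moves as required.

a1 a2 b2 b1 c1 c2 c3 c4 b4 b3 a3 a4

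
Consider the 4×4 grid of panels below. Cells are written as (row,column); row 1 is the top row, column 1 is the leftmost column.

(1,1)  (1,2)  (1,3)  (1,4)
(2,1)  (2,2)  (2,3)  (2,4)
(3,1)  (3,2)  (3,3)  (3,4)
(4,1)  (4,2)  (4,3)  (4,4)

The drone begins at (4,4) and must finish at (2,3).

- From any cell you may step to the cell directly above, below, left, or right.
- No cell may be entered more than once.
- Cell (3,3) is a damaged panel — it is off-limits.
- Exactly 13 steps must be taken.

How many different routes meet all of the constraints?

2

Need simple routes of exactly 13 moves from (4,4) to (2,3) (Manhattan distance 3, so 5 moves are spent on a detour and 5 undoing it).
Enumerating: (4,4) (3,4) (2,4) (1,4) (1,3) (1,2) (1,1) (2,1) (3,1) (4,1) (4,2) (3,2) (2,2) (2,3) | (4,4) (4,3) (4,2) (4,1) (3,1) (3,2) (2,2) (2,1) (1,1) (1,2) (1,3) (1,4) (2,4) (2,3).
That gives 2 routes.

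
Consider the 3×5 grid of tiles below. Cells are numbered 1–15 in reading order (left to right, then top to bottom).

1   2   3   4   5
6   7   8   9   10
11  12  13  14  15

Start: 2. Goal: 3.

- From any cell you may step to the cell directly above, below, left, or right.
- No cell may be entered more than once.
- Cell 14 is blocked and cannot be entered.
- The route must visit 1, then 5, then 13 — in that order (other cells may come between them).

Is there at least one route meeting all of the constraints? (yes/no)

Ignoring the required order, 2 revisit-free routes from 2 to 3 pass through all of 1, 5, and 13; the waypoint orders that occur are 1 → 13 → 5 (2) — never 1 → 5 → 13.

no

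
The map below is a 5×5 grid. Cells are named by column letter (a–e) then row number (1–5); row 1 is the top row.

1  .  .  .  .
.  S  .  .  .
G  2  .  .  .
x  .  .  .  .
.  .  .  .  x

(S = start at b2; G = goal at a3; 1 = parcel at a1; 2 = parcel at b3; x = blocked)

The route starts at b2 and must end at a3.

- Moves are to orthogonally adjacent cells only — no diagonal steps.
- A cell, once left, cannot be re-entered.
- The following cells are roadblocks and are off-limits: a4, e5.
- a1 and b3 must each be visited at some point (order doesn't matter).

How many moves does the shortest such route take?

8

Any route passes through a1 and b3 in some order between b2 and a3. Summing Manhattan distances along each leg and taking the cheapest ordering (b2 → a1 → b3 → a3) gives a lower bound of 2 + 3 + 1 = 6 moves.
The shortest route satisfying every rule uses 8 moves: b2 → b3 → c3 → c2 → c1 → b1 → a1 → a2 → a3.
The no-revisit rule (legs can't share cells) pushes the minimum above the 6-move bound; an exhaustive check rules out every length from 6 to 7, leaving 8 as the minimum.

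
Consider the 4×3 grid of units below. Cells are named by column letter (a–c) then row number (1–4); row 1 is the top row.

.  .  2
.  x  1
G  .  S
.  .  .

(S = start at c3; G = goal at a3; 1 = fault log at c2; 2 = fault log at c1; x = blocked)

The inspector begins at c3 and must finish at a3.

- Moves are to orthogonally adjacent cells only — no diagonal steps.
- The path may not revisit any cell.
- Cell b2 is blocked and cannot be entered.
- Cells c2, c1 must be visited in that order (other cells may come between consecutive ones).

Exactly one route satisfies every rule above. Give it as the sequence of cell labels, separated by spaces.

c3 c2 c1 b1 a1 a2 a3

The waypoints must appear in the order c2, c1, with no cell reused.
Route from c3: up 2 to c1, left 2 to a1, down 2 to a3 — 6 moves in all.
Check: order respected (1 at step 1, 2 at step 2).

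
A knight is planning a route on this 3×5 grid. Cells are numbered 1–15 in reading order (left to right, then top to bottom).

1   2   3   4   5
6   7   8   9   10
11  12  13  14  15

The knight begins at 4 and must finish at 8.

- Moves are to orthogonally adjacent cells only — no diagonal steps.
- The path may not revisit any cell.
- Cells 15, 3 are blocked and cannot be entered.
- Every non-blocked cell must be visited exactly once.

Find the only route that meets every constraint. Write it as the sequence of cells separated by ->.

Need to visit all 13 open cells exactly once, starting at 4 and ending at 8.
Route from 4: right 1 to 5, down 1 to 10, left 1 to 9, down 1 to 14, left 3 to 11, up 2 to 1, right 1 to 2, down 1 to 7, right 1 to 8 — 12 moves in all.
Check: all 13 open cells covered.

4 -> 5 -> 10 -> 9 -> 14 -> 13 -> 12 -> 11 -> 6 -> 1 -> 2 -> 7 -> 8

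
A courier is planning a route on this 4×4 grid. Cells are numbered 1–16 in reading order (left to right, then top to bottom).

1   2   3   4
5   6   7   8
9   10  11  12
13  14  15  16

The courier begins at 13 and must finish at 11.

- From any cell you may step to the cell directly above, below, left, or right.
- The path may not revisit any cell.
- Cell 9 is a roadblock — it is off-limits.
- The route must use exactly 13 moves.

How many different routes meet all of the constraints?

Need simple routes of exactly 13 moves from 13 to 11 (Manhattan distance 3, so 5 moves are spent on a detour and 5 undoing it).
Enumerating: 13 14 10 6 5 1 2 3 7 8 12 16 15 11 | 13 14 10 6 5 1 2 3 4 8 12 16 15 11 | 13 14 15 16 12 8 4 3 2 1 5 6 10 11 | 13 14 15 16 12 8 4 3 2 1 5 6 7 11 | 13 14 15 16 12 8 7 3 2 1 5 6 10 11.
That gives 5 routes.

5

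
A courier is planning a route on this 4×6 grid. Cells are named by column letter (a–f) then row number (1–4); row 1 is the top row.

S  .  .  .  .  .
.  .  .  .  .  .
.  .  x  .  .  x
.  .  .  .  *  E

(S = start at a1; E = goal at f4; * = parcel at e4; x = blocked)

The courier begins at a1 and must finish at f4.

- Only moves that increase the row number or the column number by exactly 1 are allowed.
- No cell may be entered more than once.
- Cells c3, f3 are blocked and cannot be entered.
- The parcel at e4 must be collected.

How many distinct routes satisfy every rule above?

17

A right/down-only route from a1 to f4 makes exactly 3 down-moves and 5 right-moves in some order.
With no other constraints that would be C(8,3) = 56 routes.
Split at e4 and multiply the segment counts (each segment already excludes blocked cells): a1→e4: 17; e4→f4: 1; product = 17.
That gives 17 routes.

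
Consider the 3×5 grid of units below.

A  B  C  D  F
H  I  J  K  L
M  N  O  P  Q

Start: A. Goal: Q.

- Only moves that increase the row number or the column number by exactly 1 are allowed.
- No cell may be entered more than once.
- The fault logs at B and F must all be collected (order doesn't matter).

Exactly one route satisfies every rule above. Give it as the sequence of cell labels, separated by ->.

Moves only go right or down, so the column and row indices never decrease.
Route from A: right 4 to F, down 2 to Q — 6 moves in all.
Check: all required cells visited.

A -> B -> C -> D -> F -> L -> Q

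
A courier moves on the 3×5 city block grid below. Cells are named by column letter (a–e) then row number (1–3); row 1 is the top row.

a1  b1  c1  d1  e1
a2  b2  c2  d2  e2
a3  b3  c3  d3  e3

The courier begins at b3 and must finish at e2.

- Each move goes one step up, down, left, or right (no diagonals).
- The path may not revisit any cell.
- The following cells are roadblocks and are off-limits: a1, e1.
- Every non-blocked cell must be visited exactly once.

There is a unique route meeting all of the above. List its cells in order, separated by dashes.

b3 - a3 - a2 - b2 - b1 - c1 - d1 - d2 - c2 - c3 - d3 - e3 - e2

Need to visit all 13 open cells exactly once, starting at b3 and ending at e2.
Cell a2 has only two open neighbours (a3 and b2), so the path must pass straight through it: one of those is the cell it's entered from and the other is where it exits.
Route from b3: left 1 to a3, up 1 to a2, right 1 to b2, up 1 to b1, right 2 to d1, down 1 to d2, left 1 to c2, down 1 to c3, right 2 to e3, up 1 to e2 — 12 moves in all.
Check: all 13 open cells covered.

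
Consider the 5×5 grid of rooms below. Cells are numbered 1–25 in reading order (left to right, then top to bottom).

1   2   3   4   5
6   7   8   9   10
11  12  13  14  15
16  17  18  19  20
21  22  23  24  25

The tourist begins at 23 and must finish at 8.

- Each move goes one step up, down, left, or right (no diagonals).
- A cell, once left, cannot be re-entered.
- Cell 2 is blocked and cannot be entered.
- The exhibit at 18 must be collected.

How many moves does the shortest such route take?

Any route passes through 18 somewhere between 23 and 8. Summing Manhattan distances along the two legs (23 → 18 → 8) gives a lower bound of 1 + 2 = 3 moves.
A route of 3 moves achieves this: 23 → 18 → 13 → 8.
Since 3 matches the lower bound, it is optimal.

3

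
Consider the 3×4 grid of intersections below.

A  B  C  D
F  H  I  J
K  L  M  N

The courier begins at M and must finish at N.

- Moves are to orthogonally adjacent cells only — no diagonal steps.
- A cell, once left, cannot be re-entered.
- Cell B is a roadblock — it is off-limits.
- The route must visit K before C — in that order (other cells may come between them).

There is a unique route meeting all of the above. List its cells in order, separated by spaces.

M L K F H I C D J N

The waypoints must appear in the order K, C, with no cell reused.
Route from M: left 2 to K, up 1 to F, right 2 to I, up 1 to C, right 1 to D, down 2 to N — 9 moves in all.
Check: order respected (K at step 2, C at step 6).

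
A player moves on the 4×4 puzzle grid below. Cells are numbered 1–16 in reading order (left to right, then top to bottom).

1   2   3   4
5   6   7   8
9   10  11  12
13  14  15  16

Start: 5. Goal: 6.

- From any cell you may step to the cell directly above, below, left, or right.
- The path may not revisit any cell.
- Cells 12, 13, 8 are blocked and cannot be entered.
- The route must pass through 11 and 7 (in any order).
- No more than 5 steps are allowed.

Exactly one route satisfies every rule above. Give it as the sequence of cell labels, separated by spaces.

The budget equals the shortest possible length, so every move has to be on a shortest route through the required cells.
Route from 5: down to 9, 2× right (reaching 11), up to 7, left to 6 — 5 moves in all.
Check: all required cells visited; 5 ≤ 5 moves.

5 9 10 11 7 6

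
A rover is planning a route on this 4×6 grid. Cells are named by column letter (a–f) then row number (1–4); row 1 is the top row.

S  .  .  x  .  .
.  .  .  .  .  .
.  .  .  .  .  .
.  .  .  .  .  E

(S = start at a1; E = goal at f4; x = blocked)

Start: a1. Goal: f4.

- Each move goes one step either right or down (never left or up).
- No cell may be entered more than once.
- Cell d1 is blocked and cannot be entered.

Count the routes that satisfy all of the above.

A right/down-only route from a1 to f4 makes exactly 3 down-moves and 5 right-moves in some order.
With no other constraints that would be C(8,3) = 56 routes.
Subtract routes through each blocked cell (inclusion–exclusion for overlaps): − through d1: 10 → 46.
That gives 46 routes.

46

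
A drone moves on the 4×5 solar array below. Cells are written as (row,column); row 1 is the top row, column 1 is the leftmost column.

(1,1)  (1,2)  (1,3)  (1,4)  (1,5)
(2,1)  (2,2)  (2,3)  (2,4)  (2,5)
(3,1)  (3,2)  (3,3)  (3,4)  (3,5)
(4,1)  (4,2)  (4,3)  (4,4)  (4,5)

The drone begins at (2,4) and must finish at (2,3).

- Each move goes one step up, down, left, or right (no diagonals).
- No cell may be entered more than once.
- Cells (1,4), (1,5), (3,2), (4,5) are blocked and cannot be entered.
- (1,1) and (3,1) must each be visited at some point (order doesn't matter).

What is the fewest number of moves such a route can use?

Any route passes through (1,1) and (3,1) in some order between (2,4) and (2,3). Summing Manhattan distances along each leg and taking the cheapest ordering ((2,4) → (1,1) → (3,1) → (2,3)) gives a lower bound of 4 + 2 + 3 = 9 moves.
The shortest route satisfying every rule uses 11 moves: (2,4) → (3,4) → (4,4) → (4,3) → (4,2) → (4,1) → (3,1) → (2,1) → (1,1) → (1,2) → (2,2) → (2,3).
The no-revisit rule (legs can't share cells) pushes the minimum above the 9-move bound; an exhaustive check rules out every length from 9 to 10, leaving 11 as the minimum.

11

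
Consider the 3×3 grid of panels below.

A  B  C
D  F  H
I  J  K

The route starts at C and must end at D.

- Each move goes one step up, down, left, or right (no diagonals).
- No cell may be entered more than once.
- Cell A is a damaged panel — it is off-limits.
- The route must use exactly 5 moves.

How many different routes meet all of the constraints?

4

Need simple routes of exactly 5 moves from C to D (Manhattan distance 3, so 1 moves are spent on a detour and 1 undoing it).
Enumerating: C H K J F D | C H K J I D | C H F J I D | C B F J I D.
That gives 4 routes.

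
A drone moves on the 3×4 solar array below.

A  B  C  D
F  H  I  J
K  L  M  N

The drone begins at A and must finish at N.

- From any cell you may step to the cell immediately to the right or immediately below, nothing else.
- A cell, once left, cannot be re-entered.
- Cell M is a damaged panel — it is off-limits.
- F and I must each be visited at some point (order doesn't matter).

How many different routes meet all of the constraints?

1

A right/down-only route from A to N makes exactly 2 down-moves and 3 right-moves in some order.
With no other constraints that would be C(5,2) = 10 routes.
A monotone route can only reach the required cells in the order F, I, so split there and multiply the segment counts (each segment already excludes blocked cells): A→F: 1; F→I: 1; I→N: 1; product = 1.
That gives 1 route.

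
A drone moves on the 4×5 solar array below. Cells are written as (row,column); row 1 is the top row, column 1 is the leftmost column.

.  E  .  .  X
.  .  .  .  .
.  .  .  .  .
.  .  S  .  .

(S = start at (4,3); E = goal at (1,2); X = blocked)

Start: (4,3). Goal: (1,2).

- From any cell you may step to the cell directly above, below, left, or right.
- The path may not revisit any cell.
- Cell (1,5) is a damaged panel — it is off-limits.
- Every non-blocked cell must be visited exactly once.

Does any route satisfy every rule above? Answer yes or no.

One route that works: (4,3) → (3,3) → (3,4) → (4,4) → (4,5) → (3,5) → (2,5) → (2,4) → (1,4) → (1,3) → (2,3) → (2,2) → (3,2) → (4,2) → (4,1) → (3,1) → (2,1) → (1,1) → (1,2).

yes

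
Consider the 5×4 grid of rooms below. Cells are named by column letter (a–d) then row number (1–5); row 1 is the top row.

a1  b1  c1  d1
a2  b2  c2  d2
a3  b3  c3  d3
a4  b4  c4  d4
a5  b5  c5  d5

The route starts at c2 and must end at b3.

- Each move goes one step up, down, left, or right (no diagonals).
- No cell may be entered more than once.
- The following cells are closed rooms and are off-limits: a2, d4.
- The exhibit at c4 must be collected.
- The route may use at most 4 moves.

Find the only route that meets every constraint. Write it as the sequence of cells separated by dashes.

The budget equals the shortest possible length, so every move has to be on a shortest route through the required cells.
Route from c2: down 2 to c4, left 1 to b4, up 1 to b3 — 4 moves in all.
Check: all required cells visited; 4 ≤ 4 moves.

c2 - c3 - c4 - b4 - b3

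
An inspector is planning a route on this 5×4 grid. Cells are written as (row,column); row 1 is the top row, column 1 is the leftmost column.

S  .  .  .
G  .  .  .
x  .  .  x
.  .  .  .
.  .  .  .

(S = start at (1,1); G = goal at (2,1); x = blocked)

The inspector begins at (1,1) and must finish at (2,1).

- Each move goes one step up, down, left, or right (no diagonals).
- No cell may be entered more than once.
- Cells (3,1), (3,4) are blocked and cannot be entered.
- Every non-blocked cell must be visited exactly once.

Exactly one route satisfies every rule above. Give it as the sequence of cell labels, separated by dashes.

Need to visit all 18 open cells exactly once, starting at (1,1) and ending at (2,1).
Route from (1,1): 3× right (reaching (1,4)), down to (2,4), left to (2,3), 2× down (reaching (4,3)), right to (4,4), down to (5,4), 3× left (reaching (5,1)), up to (4,1), right to (4,2), 2× up (reaching (2,2)), left to (2,1) — 17 moves in all.
Check: all 18 open cells covered.

(1,1) - (1,2) - (1,3) - (1,4) - (2,4) - (2,3) - (3,3) - (4,3) - (4,4) - (5,4) - (5,3) - (5,2) - (5,1) - (4,1) - (4,2) - (3,2) - (2,2) - (2,1)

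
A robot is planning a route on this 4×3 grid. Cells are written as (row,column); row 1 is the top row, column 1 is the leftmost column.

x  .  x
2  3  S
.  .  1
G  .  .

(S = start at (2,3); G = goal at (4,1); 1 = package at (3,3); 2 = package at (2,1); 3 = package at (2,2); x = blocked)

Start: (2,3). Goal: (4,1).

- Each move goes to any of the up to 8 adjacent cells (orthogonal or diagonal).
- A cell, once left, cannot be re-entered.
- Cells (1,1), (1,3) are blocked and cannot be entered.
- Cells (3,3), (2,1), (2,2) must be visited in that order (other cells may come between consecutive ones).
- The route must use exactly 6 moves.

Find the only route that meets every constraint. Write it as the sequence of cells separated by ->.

The waypoints must appear in the order (3,3), (2,1), (2,2), with no cell reused.
Route from (2,3): down 1 to (3,3), left 1 to (3,2), up-left 1 to (2,1), right 1 to (2,2), down-left 1 to (3,1), down 1 to (4,1) — 6 moves in all.
Check: order respected (1 at step 1, 2 at step 3, 3 at step 4); 6 moves as required.

(2,3) -> (3,3) -> (3,2) -> (2,1) -> (2,2) -> (3,1) -> (4,1)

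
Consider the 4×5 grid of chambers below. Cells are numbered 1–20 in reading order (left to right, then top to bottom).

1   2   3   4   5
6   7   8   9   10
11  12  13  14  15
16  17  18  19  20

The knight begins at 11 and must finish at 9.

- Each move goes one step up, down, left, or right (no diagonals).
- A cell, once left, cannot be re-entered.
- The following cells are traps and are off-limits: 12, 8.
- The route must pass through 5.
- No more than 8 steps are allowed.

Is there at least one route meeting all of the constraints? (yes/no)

One route that works: 11 → 6 → 1 → 2 → 3 → 4 → 5 → 10 → 9.

yes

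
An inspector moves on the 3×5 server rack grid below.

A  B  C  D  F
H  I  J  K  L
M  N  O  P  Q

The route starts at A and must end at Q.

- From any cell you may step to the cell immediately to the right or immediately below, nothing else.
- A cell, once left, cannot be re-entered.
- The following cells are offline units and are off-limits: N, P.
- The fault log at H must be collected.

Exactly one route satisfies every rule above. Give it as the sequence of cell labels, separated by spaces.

Moves only go right or down, so the column and row indices never decrease.
Route from A: down to H, 4× right (reaching L), down to Q — 6 moves in all.
Check: all required cells visited.

A H I J K L Q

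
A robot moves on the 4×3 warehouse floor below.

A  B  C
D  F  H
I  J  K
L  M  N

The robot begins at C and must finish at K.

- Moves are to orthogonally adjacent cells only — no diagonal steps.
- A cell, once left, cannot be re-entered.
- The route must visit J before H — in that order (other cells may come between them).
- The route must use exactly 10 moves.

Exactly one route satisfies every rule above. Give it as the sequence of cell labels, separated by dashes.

C - B - A - D - I - L - M - J - F - H - K

The waypoints must appear in the order J, H, with no cell reused.
Route from C: 2× left (reaching A), 3× down (reaching L), right to M, 2× up (reaching F), right to H, down to K — 10 moves in all.
Check: order respected (J at step 7, H at step 9); 10 moves as required.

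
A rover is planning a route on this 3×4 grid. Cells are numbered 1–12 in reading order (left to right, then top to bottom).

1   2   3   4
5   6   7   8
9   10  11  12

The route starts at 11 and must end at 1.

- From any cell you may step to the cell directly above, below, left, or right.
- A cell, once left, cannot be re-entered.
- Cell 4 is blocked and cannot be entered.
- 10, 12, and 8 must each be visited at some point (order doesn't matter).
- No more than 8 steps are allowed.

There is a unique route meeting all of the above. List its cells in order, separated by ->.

The 8-move cap with required stops at 10, 12, 8 leaves no slack for detours.
Route from 11: right 1 to 12, up 1 to 8, left 2 to 6, down 1 to 10, left 1 to 9, up 2 to 1 — 8 moves in all.
Check: all required cells visited; 8 ≤ 8 moves.

11 -> 12 -> 8 -> 7 -> 6 -> 10 -> 9 -> 5 -> 1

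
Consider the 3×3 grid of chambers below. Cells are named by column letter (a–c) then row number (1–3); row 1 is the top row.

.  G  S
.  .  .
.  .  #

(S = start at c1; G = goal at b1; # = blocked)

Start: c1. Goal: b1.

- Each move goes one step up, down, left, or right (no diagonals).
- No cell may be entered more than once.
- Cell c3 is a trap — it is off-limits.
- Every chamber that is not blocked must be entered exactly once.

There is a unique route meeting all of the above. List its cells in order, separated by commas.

c1, c2, b2, b3, a3, a2, a1, b1

Need to visit all 8 open cells exactly once, starting at c1 and ending at b1.
Route from c1: down 1 to c2, left 1 to b2, down 1 to b3, left 1 to a3, up 2 to a1, right 1 to b1 — 7 moves in all.
Check: all 8 open cells covered.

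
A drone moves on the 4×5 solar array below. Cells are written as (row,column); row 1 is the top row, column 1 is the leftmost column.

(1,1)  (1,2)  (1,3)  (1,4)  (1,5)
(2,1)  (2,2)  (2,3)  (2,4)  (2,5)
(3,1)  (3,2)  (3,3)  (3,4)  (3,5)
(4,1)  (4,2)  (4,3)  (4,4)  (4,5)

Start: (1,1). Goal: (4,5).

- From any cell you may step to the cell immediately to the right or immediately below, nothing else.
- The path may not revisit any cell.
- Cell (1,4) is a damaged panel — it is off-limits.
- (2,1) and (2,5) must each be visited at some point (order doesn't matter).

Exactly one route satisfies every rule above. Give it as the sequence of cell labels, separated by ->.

(1,1) -> (2,1) -> (2,2) -> (2,3) -> (2,4) -> (2,5) -> (3,5) -> (4,5)

Moves only go right or down, so the column and row indices never decrease.
Route from (1,1): down to (2,1), 4× right (reaching (2,5)), 2× down (reaching (4,5)) — 7 moves in all.
Check: all required cells visited.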